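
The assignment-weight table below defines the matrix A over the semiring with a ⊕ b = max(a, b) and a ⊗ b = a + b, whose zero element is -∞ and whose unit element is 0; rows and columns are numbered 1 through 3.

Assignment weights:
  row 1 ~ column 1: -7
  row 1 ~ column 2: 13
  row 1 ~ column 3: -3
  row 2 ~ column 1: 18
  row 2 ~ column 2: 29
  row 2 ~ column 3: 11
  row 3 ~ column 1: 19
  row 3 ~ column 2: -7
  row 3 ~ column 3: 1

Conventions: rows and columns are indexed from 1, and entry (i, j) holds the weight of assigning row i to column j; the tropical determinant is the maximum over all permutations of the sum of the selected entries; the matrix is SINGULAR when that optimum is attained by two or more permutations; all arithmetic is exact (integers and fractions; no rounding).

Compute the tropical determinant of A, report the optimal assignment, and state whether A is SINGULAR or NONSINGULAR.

σ = (1, 2, 3): (-7) + 29 + 1 = 23
σ = (1, 3, 2): (-7) + 11 + (-7) = -3
σ = (2, 1, 3): 13 + 18 + 1 = 32
σ = (2, 3, 1): 13 + 11 + 19 = 43
σ = (3, 1, 2): (-3) + 18 + (-7) = 8
σ = (3, 2, 1): (-3) + 29 + 19 = 45
Optimal value attained by: σ = (3, 2, 1).
Answer: det⊕(A) = 45; verdict: NONSINGULAR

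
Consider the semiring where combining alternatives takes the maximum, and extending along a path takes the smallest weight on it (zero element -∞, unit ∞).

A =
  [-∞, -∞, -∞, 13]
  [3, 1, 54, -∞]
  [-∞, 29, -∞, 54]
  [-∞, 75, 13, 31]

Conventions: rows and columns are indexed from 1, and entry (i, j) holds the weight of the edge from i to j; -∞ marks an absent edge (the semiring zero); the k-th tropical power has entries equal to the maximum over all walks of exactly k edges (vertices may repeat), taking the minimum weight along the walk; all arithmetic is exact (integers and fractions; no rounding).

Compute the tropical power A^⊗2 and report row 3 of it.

A^⊗2:
  [-∞, 13, 13, 13]
  [1, 29, 1, 54]
  [3, 54, 29, 31]
  [3, 31, 54, 31]
Answer: row 3 of A^⊗2 = [3, 54, 29, 31]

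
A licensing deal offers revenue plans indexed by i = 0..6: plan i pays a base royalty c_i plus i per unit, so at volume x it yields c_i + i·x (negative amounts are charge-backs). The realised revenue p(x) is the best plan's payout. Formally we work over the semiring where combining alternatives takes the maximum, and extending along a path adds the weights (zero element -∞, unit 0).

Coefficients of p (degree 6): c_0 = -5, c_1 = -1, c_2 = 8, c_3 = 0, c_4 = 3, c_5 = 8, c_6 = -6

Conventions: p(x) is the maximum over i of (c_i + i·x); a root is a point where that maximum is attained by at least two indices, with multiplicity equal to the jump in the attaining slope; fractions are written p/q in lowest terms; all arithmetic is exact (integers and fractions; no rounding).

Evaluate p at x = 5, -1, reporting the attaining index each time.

p(5) = max(-5+0·5=-5, -1+1·5=4, 8+2·5=18, 0+3·5=15, 3+4·5=23, 8+5·5=33, -6+6·5=24) = 33 (attained by i=5)
p(-1) = max(-5+0·(-1)=-5, -1+1·(-1)=-2, 8+2·(-1)=6, 0+3·(-1)=-3, 3+4·(-1)=-1, 8+5·(-1)=3, -6+6·(-1)=-12) = 6 (attained by i=2)
Answer: p(5) = 33; p(-1) = 6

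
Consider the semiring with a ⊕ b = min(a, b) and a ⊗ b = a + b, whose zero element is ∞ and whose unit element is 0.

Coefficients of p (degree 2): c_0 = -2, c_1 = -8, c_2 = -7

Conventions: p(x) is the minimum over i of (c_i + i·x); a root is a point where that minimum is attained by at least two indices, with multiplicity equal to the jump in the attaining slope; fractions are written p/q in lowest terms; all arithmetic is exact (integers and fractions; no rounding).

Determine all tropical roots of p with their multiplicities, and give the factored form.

hull edge (i=0, c=-2) to (i=1, c=-8): slope -6, span 1
hull edge (i=1, c=-8) to (i=2, c=-7): slope 1, span 1
Factored form: p(x) = -7 ⊗ (x ⊕ (-1)) ⊗ (x ⊕ 6)
Answer: roots = -1 (mult 1), 6 (mult 1)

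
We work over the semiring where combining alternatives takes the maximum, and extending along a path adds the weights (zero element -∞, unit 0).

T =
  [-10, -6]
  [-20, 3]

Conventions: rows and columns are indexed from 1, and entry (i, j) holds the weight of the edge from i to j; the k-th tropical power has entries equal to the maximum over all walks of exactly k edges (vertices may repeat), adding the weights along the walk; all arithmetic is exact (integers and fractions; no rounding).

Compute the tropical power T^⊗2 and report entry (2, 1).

T^⊗2:
  [-20, -3]
  [-17, 6]
Key observation: the optimum is the walk 2->2->1, with weight 3 + (-20) = -17.
Optimal value attained by: walk 2->2->1.
Answer: (T^⊗2)[2][1] = -17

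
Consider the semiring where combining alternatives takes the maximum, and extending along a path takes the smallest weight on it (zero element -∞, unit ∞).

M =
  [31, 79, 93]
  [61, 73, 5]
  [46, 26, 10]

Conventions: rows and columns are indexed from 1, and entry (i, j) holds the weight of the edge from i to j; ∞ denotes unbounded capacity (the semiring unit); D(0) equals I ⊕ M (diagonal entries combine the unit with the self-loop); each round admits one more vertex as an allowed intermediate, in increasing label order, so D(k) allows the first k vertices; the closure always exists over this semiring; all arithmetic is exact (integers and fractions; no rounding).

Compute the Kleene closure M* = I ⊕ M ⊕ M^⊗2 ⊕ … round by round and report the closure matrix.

D(0):
  [∞, 79, 93]
  [61, ∞, 5]
  [46, 26, ∞]
D(1):
  [∞, 79, 93]
  [61, ∞, 61]
  [46, 46, ∞]
D(2):
  [∞, 79, 93]
  [61, ∞, 61]
  [46, 46, ∞]
D(3):
  [∞, 79, 93]
  [61, ∞, 61]
  [46, 46, ∞]
Answer: M* = [[∞, 79, 93], [61, ∞, 61], [46, 46, ∞]]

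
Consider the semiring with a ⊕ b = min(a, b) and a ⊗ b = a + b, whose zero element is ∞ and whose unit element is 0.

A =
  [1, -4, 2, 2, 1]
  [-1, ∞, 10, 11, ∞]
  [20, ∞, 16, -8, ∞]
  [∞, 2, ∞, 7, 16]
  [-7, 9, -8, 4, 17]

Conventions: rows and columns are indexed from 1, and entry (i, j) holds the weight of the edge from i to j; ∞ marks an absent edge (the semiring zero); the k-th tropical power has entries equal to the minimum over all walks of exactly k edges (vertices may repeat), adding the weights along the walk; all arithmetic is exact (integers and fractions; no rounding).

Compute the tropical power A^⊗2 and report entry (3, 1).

A^⊗2:
  [-6, -3, -7, -6, 2]
  [0, -5, 1, 1, 0]
  [21, -6, 22, -1, 8]
  [1, 9, 8, 13, 23]
  [-6, -11, -5, -16, -6]
Key observation: the optimum is the walk 3->1->1, with weight 20 + 1 = 21.
Optimal value attained by: walk 3->1->1.
Answer: (A^⊗2)[3][1] = 21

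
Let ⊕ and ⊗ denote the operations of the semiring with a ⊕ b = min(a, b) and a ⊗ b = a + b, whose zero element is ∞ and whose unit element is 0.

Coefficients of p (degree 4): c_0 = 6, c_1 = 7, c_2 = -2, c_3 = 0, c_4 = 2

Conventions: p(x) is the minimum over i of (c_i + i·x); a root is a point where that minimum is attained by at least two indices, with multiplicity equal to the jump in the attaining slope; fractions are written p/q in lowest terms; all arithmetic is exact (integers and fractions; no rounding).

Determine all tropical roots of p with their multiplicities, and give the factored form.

hull edge (i=0, c=6) to (i=2, c=-2): slope -4, span 2
hull edge (i=2, c=-2) to (i=4, c=2): slope 2, span 2
Factored form: p(x) = 2 ⊗ (x ⊕ (-2)) ⊗ (x ⊕ (-2)) ⊗ (x ⊕ 4) ⊗ (x ⊕ 4)
Answer: roots = -2 (mult 2), 4 (mult 2)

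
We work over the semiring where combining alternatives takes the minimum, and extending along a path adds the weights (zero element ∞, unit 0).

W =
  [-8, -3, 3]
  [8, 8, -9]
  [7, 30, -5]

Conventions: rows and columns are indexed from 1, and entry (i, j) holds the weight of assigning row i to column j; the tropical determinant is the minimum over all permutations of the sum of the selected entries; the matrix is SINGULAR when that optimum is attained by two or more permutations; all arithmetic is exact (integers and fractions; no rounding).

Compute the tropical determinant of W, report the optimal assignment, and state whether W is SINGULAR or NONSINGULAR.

σ = (1, 2, 3): (-8) + 8 + (-5) = -5
σ = (1, 3, 2): (-8) + (-9) + 30 = 13
σ = (2, 1, 3): (-3) + 8 + (-5) = 0
σ = (2, 3, 1): (-3) + (-9) + 7 = -5
σ = (3, 1, 2): 3 + 8 + 30 = 41
σ = (3, 2, 1): 3 + 8 + 7 = 18
Optimal value attained by: σ = (1, 2, 3).
Answer: det⊕(W) = -5; verdict: SINGULAR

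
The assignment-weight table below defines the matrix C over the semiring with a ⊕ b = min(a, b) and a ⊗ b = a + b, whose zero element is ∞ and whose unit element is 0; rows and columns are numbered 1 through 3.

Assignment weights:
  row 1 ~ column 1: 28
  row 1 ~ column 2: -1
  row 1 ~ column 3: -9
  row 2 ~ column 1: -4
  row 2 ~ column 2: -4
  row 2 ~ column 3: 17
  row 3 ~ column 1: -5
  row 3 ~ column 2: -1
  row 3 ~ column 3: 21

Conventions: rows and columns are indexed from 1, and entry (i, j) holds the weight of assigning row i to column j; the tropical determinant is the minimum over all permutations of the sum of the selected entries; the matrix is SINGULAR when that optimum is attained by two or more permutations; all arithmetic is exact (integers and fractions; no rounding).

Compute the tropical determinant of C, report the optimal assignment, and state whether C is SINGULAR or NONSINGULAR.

σ = (1, 2, 3): 28 + (-4) + 21 = 45
σ = (1, 3, 2): 28 + 17 + (-1) = 44
σ = (2, 1, 3): (-1) + (-4) + 21 = 16
σ = (2, 3, 1): (-1) + 17 + (-5) = 11
σ = (3, 1, 2): (-9) + (-4) + (-1) = -14
σ = (3, 2, 1): (-9) + (-4) + (-5) = -18
Optimal value attained by: σ = (3, 2, 1).
Answer: det⊕(C) = -18; verdict: NONSINGULAR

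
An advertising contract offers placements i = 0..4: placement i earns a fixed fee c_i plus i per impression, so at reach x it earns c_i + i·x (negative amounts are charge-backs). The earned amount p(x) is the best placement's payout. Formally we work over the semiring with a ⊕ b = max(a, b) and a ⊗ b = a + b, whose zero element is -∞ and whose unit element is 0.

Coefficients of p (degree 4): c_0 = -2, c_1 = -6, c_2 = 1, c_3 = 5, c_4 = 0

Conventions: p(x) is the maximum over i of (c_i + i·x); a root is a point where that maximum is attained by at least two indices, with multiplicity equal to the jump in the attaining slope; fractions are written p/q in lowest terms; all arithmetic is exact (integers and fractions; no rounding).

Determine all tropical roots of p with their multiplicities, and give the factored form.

hull edge (i=0, c=-2) to (i=3, c=5): slope 7/3, span 3
hull edge (i=3, c=5) to (i=4, c=0): slope -5, span 1
Factored form: p(x) = 0 ⊗ (x ⊕ (-7/3)) ⊗ (x ⊕ (-7/3)) ⊗ (x ⊕ (-7/3)) ⊗ (x ⊕ 5)
Answer: roots = -7/3 (mult 3), 5 (mult 1)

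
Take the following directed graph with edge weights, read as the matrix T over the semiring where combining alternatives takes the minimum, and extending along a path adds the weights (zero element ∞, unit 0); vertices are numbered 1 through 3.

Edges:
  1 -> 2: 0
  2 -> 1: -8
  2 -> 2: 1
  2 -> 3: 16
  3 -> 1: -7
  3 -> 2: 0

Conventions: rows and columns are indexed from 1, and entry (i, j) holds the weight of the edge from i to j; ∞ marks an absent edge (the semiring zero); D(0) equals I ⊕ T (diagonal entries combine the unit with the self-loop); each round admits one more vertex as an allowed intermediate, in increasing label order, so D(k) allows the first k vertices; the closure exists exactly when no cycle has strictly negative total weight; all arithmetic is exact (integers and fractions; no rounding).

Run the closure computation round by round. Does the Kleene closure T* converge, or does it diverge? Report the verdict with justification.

D(0):
  [0, 0, ∞]
  [-8, 0, 16]
  [-7, 0, 0]
Detection: at round 1, diagonal entry (2, 2) turns strictly negative.
Key observation: the cycle 2->1->2 has total weight (-8) + 0, which is strictly negative.
Answer: DIVERGES — negative cycle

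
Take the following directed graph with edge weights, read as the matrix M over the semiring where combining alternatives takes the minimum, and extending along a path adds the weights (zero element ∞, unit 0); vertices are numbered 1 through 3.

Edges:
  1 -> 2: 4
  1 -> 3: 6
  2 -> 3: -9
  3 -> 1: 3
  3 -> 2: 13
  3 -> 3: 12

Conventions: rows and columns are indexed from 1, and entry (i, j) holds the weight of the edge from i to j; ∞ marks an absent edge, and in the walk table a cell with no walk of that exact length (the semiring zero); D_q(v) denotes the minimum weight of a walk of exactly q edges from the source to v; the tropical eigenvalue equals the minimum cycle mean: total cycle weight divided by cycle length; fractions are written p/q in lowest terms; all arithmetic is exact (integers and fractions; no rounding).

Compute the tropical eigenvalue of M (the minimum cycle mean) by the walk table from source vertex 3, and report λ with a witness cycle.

q=0: [∞, ∞, 0]
q=1: [3, 13, 12]
q=2: [15, 7, 4]
q=3: [7, 17, -2]
Optimal cycle mean attained by: cycle 1->2->3->1, total 4 + (-9) + 3, length 3.
Answer: λ = -2/3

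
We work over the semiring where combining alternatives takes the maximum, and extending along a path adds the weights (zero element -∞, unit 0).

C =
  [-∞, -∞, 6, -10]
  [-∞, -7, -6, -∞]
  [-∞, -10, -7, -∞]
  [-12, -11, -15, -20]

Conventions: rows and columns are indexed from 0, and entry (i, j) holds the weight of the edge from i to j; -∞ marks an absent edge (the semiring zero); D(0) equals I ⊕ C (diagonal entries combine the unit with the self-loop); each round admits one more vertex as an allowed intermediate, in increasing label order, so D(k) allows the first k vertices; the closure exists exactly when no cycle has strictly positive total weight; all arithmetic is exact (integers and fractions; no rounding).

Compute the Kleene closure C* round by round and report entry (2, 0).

D(0):
  [0, -∞, 6, -10]
  [-∞, 0, -6, -∞]
  [-∞, -10, 0, -∞]
  [-12, -11, -15, 0]
D(1):
  [0, -∞, 6, -10]
  [-∞, 0, -6, -∞]
  [-∞, -10, 0, -∞]
  [-12, -11, -6, 0]
D(2):
  [0, -∞, 6, -10]
  [-∞, 0, -6, -∞]
  [-∞, -10, 0, -∞]
  [-12, -11, -6, 0]
D(3):
  [0, -4, 6, -10]
  [-∞, 0, -6, -∞]
  [-∞, -10, 0, -∞]
  [-12, -11, -6, 0]
D(4):
  [0, -4, 6, -10]
  [-∞, 0, -6, -∞]
  [-∞, -10, 0, -∞]
  [-12, -11, -6, 0]
Answer: C*[2][0] = -∞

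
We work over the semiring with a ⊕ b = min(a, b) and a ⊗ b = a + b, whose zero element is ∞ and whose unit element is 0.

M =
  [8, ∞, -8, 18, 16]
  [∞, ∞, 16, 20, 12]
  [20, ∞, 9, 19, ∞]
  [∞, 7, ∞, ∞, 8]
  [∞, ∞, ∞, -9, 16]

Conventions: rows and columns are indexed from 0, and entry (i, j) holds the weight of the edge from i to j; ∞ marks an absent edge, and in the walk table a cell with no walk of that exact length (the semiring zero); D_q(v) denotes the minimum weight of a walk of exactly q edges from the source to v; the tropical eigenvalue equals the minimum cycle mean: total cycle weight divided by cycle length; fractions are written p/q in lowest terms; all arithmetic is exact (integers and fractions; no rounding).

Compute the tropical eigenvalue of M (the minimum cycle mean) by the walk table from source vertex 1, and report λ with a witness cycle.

q=0: [∞, 0, ∞, ∞, ∞]
q=1: [∞, ∞, 16, 20, 12]
q=2: [36, 27, 25, 3, 28]
q=3: [44, 10, 28, 19, 11]
q=4: [48, 26, 26, 2, 22]
q=5: [46, 9, 35, 13, 10]
Optimal cycle mean attained by: cycle 3->4->3, total 8 + (-9), length 2.
Answer: λ = -1/2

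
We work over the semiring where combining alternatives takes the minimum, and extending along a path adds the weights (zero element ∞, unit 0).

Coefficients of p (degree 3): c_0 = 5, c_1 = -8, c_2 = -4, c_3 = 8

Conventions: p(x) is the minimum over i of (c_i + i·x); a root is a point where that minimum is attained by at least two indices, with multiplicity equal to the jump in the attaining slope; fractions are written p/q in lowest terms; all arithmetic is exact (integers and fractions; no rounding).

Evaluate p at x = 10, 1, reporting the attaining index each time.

p(10) = min(5+0·10=5, -8+1·10=2, -4+2·10=16, 8+3·10=38) = 2 (attained by i=1)
p(1) = min(5+0·1=5, -8+1·1=-7, -4+2·1=-2, 8+3·1=11) = -7 (attained by i=1)
Answer: p(10) = 2; p(1) = -7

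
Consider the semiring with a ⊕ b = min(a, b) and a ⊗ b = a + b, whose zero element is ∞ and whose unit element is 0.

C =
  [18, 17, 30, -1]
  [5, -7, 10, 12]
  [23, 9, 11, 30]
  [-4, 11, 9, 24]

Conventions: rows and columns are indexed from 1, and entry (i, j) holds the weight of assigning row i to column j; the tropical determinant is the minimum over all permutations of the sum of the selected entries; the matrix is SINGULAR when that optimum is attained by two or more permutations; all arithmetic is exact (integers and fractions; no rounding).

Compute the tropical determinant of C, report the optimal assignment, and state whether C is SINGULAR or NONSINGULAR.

σ = (1, 2, 3, 4): 18 + (-7) + 11 + 24 = 46
σ = (1, 2, 4, 3): 18 + (-7) + 30 + 9 = 50
σ = (1, 3, 2, 4): 18 + 10 + 9 + 24 = 61
σ = (1, 3, 4, 2): 18 + 10 + 30 + 11 = 69
σ = (1, 4, 2, 3): 18 + 12 + 9 + 9 = 48
σ = (1, 4, 3, 2): 18 + 12 + 11 + 11 = 52
σ = (2, 1, 3, 4): 17 + 5 + 11 + 24 = 57
σ = (2, 1, 4, 3): 17 + 5 + 30 + 9 = 61
σ = (2, 3, 1, 4): 17 + 10 + 23 + 24 = 74
σ = (2, 3, 4, 1): 17 + 10 + 30 + (-4) = 53
σ = (2, 4, 1, 3): 17 + 12 + 23 + 9 = 61
σ = (2, 4, 3, 1): 17 + 12 + 11 + (-4) = 36
σ = (3, 1, 2, 4): 30 + 5 + 9 + 24 = 68
σ = (3, 1, 4, 2): 30 + 5 + 30 + 11 = 76
σ = (3, 2, 1, 4): 30 + (-7) + 23 + 24 = 70
σ = (3, 2, 4, 1): 30 + (-7) + 30 + (-4) = 49
σ = (3, 4, 1, 2): 30 + 12 + 23 + 11 = 76
σ = (3, 4, 2, 1): 30 + 12 + 9 + (-4) = 47
σ = (4, 1, 2, 3): (-1) + 5 + 9 + 9 = 22
σ = (4, 1, 3, 2): (-1) + 5 + 11 + 11 = 26
σ = (4, 2, 1, 3): (-1) + (-7) + 23 + 9 = 24
σ = (4, 2, 3, 1): (-1) + (-7) + 11 + (-4) = -1
σ = (4, 3, 1, 2): (-1) + 10 + 23 + 11 = 43
σ = (4, 3, 2, 1): (-1) + 10 + 9 + (-4) = 14
Optimal value attained by: σ = (4, 2, 3, 1).
Answer: det⊕(C) = -1; verdict: NONSINGULAR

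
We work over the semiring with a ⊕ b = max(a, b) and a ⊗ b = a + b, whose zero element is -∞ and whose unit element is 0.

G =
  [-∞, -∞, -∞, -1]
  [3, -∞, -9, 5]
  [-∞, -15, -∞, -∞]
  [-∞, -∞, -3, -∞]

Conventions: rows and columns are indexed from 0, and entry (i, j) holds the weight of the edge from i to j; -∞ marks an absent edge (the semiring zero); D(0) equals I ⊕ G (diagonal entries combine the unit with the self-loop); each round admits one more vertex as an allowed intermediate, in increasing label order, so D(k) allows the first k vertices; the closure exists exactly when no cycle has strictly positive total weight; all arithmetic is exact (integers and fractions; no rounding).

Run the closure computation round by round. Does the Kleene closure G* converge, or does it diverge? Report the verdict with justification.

D(0):
  [0, -∞, -∞, -1]
  [3, 0, -9, 5]
  [-∞, -15, 0, -∞]
  [-∞, -∞, -3, 0]
D(1):
  [0, -∞, -∞, -1]
  [3, 0, -9, 5]
  [-∞, -15, 0, -∞]
  [-∞, -∞, -3, 0]
D(2):
  [0, -∞, -∞, -1]
  [3, 0, -9, 5]
  [-12, -15, 0, -10]
  [-∞, -∞, -3, 0]
D(3):
  [0, -∞, -∞, -1]
  [3, 0, -9, 5]
  [-12, -15, 0, -10]
  [-15, -18, -3, 0]
D(4):
  [0, -19, -4, -1]
  [3, 0, 2, 5]
  [-12, -15, 0, -10]
  [-15, -18, -3, 0]
Key observation: every diagonal entry stays at the unit through all rounds, so no improving cycle exists.
Answer: CONVERGES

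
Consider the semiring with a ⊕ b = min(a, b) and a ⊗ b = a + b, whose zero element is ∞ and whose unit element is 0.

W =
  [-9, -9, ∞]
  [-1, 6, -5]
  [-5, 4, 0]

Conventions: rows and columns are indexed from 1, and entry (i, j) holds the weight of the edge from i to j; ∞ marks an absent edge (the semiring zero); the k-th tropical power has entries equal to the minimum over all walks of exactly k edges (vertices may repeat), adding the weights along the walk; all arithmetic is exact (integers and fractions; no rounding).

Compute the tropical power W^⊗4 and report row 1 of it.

W^⊗2:
  [-18, -18, -14]
  [-10, -10, -5]
  [-14, -14, -1]
W^⊗3:
  [-27, -27, -23]
  [-19, -19, -15]
  [-23, -23, -19]
W^⊗4:
  [-36, -36, -32]
  [-28, -28, -24]
  [-32, -32, -28]
Answer: row 1 of W^⊗4 = [-36, -36, -32]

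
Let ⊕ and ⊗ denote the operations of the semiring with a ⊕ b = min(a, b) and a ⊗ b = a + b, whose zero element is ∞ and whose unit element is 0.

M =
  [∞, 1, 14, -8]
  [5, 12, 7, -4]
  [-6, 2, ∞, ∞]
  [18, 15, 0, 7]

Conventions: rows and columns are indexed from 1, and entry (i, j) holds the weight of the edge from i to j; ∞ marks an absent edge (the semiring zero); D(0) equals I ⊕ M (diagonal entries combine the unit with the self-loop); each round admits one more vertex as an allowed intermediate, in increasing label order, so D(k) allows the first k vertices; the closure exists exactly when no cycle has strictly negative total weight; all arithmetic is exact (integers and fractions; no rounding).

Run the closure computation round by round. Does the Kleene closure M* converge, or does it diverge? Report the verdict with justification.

D(0):
  [0, 1, 14, -8]
  [5, 0, 7, -4]
  [-6, 2, 0, ∞]
  [18, 15, 0, 0]
D(1):
  [0, 1, 14, -8]
  [5, 0, 7, -4]
  [-6, -5, 0, -14]
  [18, 15, 0, 0]
D(2):
  [0, 1, 8, -8]
  [5, 0, 7, -4]
  [-6, -5, 0, -14]
  [18, 15, 0, 0]
Detection: at round 3, diagonal entry (4, 4) turns strictly negative.
Key observation: the cycle 4->3->1->2->4 has total weight 0 + (-6) + 1 + (-4), which is strictly negative.
Answer: DIVERGES — negative cycle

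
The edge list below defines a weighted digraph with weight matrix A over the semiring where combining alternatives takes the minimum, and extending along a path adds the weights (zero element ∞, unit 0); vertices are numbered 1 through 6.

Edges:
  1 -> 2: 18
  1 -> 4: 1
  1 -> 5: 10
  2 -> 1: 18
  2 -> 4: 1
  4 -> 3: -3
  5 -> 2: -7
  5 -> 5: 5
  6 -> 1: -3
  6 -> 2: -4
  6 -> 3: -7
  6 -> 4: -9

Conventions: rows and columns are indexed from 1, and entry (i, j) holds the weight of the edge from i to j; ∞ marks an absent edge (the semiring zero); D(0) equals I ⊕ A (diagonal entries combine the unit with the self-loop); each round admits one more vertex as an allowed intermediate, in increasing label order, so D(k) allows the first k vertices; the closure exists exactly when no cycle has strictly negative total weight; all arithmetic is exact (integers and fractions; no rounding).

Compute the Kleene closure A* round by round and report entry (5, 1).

D(0):
  [0, 18, ∞, 1, 10, ∞]
  [18, 0, ∞, 1, ∞, ∞]
  [∞, ∞, 0, ∞, ∞, ∞]
  [∞, ∞, -3, 0, ∞, ∞]
  [∞, -7, ∞, ∞, 0, ∞]
  [-3, -4, -7, -9, ∞, 0]
D(1):
  [0, 18, ∞, 1, 10, ∞]
  [18, 0, ∞, 1, 28, ∞]
  [∞, ∞, 0, ∞, ∞, ∞]
  [∞, ∞, -3, 0, ∞, ∞]
  [∞, -7, ∞, ∞, 0, ∞]
  [-3, -4, -7, -9, 7, 0]
D(2):
  [0, 18, ∞, 1, 10, ∞]
  [18, 0, ∞, 1, 28, ∞]
  [∞, ∞, 0, ∞, ∞, ∞]
  [∞, ∞, -3, 0, ∞, ∞]
  [11, -7, ∞, -6, 0, ∞]
  [-3, -4, -7, -9, 7, 0]
D(3):
  [0, 18, ∞, 1, 10, ∞]
  [18, 0, ∞, 1, 28, ∞]
  [∞, ∞, 0, ∞, ∞, ∞]
  [∞, ∞, -3, 0, ∞, ∞]
  [11, -7, ∞, -6, 0, ∞]
  [-3, -4, -7, -9, 7, 0]
D(4):
  [0, 18, -2, 1, 10, ∞]
  [18, 0, -2, 1, 28, ∞]
  [∞, ∞, 0, ∞, ∞, ∞]
  [∞, ∞, -3, 0, ∞, ∞]
  [11, -7, -9, -6, 0, ∞]
  [-3, -4, -12, -9, 7, 0]
D(5):
  [0, 3, -2, 1, 10, ∞]
  [18, 0, -2, 1, 28, ∞]
  [∞, ∞, 0, ∞, ∞, ∞]
  [∞, ∞, -3, 0, ∞, ∞]
  [11, -7, -9, -6, 0, ∞]
  [-3, -4, -12, -9, 7, 0]
D(6):
  [0, 3, -2, 1, 10, ∞]
  [18, 0, -2, 1, 28, ∞]
  [∞, ∞, 0, ∞, ∞, ∞]
  [∞, ∞, -3, 0, ∞, ∞]
  [11, -7, -9, -6, 0, ∞]
  [-3, -4, -12, -9, 7, 0]
Answer: A*[5][1] = 11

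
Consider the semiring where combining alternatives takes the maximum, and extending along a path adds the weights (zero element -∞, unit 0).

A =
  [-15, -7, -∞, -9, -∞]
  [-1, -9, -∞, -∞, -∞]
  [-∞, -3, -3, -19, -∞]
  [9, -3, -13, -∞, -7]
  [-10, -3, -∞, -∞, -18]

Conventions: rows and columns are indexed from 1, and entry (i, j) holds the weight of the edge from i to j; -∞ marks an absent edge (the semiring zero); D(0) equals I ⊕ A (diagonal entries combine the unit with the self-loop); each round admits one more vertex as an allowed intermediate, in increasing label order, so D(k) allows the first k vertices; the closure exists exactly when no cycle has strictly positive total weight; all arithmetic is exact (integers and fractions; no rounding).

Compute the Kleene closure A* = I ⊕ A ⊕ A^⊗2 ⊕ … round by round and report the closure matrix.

D(0):
  [0, -7, -∞, -9, -∞]
  [-1, 0, -∞, -∞, -∞]
  [-∞, -3, 0, -19, -∞]
  [9, -3, -13, 0, -7]
  [-10, -3, -∞, -∞, 0]
D(1):
  [0, -7, -∞, -9, -∞]
  [-1, 0, -∞, -10, -∞]
  [-∞, -3, 0, -19, -∞]
  [9, 2, -13, 0, -7]
  [-10, -3, -∞, -19, 0]
D(2):
  [0, -7, -∞, -9, -∞]
  [-1, 0, -∞, -10, -∞]
  [-4, -3, 0, -13, -∞]
  [9, 2, -13, 0, -7]
  [-4, -3, -∞, -13, 0]
D(3):
  [0, -7, -∞, -9, -∞]
  [-1, 0, -∞, -10, -∞]
  [-4, -3, 0, -13, -∞]
  [9, 2, -13, 0, -7]
  [-4, -3, -∞, -13, 0]
D(4):
  [0, -7, -22, -9, -16]
  [-1, 0, -23, -10, -17]
  [-4, -3, 0, -13, -20]
  [9, 2, -13, 0, -7]
  [-4, -3, -26, -13, 0]
D(5):
  [0, -7, -22, -9, -16]
  [-1, 0, -23, -10, -17]
  [-4, -3, 0, -13, -20]
  [9, 2, -13, 0, -7]
  [-4, -3, -26, -13, 0]
Answer: A* = [[0, -7, -22, -9, -16], [-1, 0, -23, -10, -17], [-4, -3, 0, -13, -20], [9, 2, -13, 0, -7], [-4, -3, -26, -13, 0]]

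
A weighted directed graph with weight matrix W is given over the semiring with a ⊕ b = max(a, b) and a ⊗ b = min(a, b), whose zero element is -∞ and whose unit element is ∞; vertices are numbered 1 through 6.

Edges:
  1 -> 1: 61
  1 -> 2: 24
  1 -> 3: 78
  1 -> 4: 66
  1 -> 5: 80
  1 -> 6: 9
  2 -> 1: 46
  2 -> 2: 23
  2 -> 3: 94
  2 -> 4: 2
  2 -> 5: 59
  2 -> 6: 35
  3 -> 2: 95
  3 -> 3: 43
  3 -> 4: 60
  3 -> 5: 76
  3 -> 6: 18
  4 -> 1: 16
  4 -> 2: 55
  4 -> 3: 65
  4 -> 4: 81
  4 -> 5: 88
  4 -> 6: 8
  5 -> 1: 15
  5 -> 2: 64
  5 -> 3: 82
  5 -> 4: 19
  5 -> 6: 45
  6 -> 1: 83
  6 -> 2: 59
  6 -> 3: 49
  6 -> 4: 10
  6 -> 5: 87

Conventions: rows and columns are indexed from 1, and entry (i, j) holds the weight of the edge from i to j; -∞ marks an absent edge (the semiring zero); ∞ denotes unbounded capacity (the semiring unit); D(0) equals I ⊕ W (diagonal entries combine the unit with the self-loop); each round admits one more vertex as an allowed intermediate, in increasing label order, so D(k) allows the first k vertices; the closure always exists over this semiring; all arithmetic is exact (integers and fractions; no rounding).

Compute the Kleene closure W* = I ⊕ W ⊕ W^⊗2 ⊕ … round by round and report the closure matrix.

D(0):
  [∞, 24, 78, 66, 80, 9]
  [46, ∞, 94, 2, 59, 35]
  [-∞, 95, ∞, 60, 76, 18]
  [16, 55, 65, ∞, 88, 8]
  [15, 64, 82, 19, ∞, 45]
  [83, 59, 49, 10, 87, ∞]
D(1):
  [∞, 24, 78, 66, 80, 9]
  [46, ∞, 94, 46, 59, 35]
  [-∞, 95, ∞, 60, 76, 18]
  [16, 55, 65, ∞, 88, 9]
  [15, 64, 82, 19, ∞, 45]
  [83, 59, 78, 66, 87, ∞]
D(2):
  [∞, 24, 78, 66, 80, 24]
  [46, ∞, 94, 46, 59, 35]
  [46, 95, ∞, 60, 76, 35]
  [46, 55, 65, ∞, 88, 35]
  [46, 64, 82, 46, ∞, 45]
  [83, 59, 78, 66, 87, ∞]
D(3):
  [∞, 78, 78, 66, 80, 35]
  [46, ∞, 94, 60, 76, 35]
  [46, 95, ∞, 60, 76, 35]
  [46, 65, 65, ∞, 88, 35]
  [46, 82, 82, 60, ∞, 45]
  [83, 78, 78, 66, 87, ∞]
D(4):
  [∞, 78, 78, 66, 80, 35]
  [46, ∞, 94, 60, 76, 35]
  [46, 95, ∞, 60, 76, 35]
  [46, 65, 65, ∞, 88, 35]
  [46, 82, 82, 60, ∞, 45]
  [83, 78, 78, 66, 87, ∞]
D(5):
  [∞, 80, 80, 66, 80, 45]
  [46, ∞, 94, 60, 76, 45]
  [46, 95, ∞, 60, 76, 45]
  [46, 82, 82, ∞, 88, 45]
  [46, 82, 82, 60, ∞, 45]
  [83, 82, 82, 66, 87, ∞]
D(6):
  [∞, 80, 80, 66, 80, 45]
  [46, ∞, 94, 60, 76, 45]
  [46, 95, ∞, 60, 76, 45]
  [46, 82, 82, ∞, 88, 45]
  [46, 82, 82, 60, ∞, 45]
  [83, 82, 82, 66, 87, ∞]
Answer: W* = [[∞, 80, 80, 66, 80, 45], [46, ∞, 94, 60, 76, 45], [46, 95, ∞, 60, 76, 45], [46, 82, 82, ∞, 88, 45], [46, 82, 82, 60, ∞, 45], [83, 82, 82, 66, 87, ∞]]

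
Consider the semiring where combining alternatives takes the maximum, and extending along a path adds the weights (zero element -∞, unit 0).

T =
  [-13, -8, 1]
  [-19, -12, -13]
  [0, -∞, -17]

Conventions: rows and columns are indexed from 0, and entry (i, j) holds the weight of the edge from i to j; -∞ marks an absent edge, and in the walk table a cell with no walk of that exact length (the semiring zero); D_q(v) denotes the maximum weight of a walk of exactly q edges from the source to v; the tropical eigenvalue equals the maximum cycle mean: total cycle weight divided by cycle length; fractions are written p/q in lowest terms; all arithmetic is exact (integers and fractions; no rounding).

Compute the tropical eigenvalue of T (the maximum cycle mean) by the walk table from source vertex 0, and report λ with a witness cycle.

q=0: [0, -∞, -∞]
q=1: [-13, -8, 1]
q=2: [1, -20, -12]
q=3: [-12, -7, 2]
Optimal cycle mean attained by: cycle 0->2->0, total 1 + 0, length 2.
Answer: λ = 1/2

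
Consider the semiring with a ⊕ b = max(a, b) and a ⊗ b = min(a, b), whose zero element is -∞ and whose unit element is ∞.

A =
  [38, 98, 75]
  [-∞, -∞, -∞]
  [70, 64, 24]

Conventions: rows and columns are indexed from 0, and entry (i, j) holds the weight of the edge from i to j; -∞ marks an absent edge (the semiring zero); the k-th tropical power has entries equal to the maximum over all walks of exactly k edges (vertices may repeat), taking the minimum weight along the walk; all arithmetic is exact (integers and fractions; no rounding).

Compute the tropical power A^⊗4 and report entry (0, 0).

A^⊗2:
  [70, 64, 38]
  [-∞, -∞, -∞]
  [38, 70, 70]
A^⊗3:
  [38, 70, 70]
  [-∞, -∞, -∞]
  [70, 64, 38]
A^⊗4:
  [70, 64, 38]
  [-∞, -∞, -∞]
  [38, 70, 70]
Key observation: the optimum is the walk 0->2->0->2->0, with weight 75 min 70 min 75 min 70 = 70.
Optimal value attained by: walk 0->2->0->2->0.
Answer: (A^⊗4)[0][0] = 70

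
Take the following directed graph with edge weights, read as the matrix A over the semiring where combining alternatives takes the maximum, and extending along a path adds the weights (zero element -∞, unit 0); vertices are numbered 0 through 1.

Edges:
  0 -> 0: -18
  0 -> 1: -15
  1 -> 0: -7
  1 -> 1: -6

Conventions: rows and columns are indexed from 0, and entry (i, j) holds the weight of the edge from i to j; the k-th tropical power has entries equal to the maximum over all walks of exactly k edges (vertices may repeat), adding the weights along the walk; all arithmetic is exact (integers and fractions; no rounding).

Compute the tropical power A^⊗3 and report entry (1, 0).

A^⊗2:
  [-22, -21]
  [-13, -12]
A^⊗3:
  [-28, -27]
  [-19, -18]
Key observation: the optimum is the walk 1->1->1->0, with weight (-6) + (-6) + (-7) = -19.
Optimal value attained by: walk 1->1->1->0.
Answer: (A^⊗3)[1][0] = -19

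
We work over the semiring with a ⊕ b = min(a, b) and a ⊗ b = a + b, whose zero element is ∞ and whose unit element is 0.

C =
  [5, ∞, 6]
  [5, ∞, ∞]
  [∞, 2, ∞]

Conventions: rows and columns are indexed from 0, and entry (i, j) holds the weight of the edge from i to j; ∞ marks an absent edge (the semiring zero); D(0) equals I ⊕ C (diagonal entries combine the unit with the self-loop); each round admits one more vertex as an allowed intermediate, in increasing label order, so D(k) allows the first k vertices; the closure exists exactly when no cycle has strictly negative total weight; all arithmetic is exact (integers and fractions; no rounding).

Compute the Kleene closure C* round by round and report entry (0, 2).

D(0):
  [0, ∞, 6]
  [5, 0, ∞]
  [∞, 2, 0]
D(1):
  [0, ∞, 6]
  [5, 0, 11]
  [∞, 2, 0]
D(2):
  [0, ∞, 6]
  [5, 0, 11]
  [7, 2, 0]
D(3):
  [0, 8, 6]
  [5, 0, 11]
  [7, 2, 0]
Answer: C*[0][2] = 6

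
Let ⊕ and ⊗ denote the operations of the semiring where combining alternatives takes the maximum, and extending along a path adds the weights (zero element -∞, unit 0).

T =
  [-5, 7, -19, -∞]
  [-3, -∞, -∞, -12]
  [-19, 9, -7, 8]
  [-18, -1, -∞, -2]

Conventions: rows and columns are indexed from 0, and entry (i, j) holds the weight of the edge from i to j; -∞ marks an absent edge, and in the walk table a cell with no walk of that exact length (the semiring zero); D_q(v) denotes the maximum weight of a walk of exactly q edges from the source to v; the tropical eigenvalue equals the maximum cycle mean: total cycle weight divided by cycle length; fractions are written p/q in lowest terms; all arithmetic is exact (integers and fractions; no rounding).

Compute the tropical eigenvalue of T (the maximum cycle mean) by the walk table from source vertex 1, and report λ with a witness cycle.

q=0: [-∞, 0, -∞, -∞]
q=1: [-3, -∞, -∞, -12]
q=2: [-8, 4, -22, -14]
q=3: [1, -1, -27, -8]
q=4: [-4, 8, -18, -10]
Optimal cycle mean attained by: cycle 0->1->0, total 7 + (-3), length 2.
Answer: λ = 2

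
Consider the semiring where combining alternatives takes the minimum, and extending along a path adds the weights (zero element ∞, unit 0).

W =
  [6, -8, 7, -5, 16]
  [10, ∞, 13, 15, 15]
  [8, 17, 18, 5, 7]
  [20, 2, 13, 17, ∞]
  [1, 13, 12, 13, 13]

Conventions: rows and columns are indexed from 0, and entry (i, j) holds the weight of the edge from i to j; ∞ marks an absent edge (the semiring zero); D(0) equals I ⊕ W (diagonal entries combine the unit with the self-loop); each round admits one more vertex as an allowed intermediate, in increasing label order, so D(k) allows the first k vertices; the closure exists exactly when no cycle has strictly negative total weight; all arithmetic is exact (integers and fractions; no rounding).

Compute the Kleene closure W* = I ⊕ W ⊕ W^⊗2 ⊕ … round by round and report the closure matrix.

D(0):
  [0, -8, 7, -5, 16]
  [10, 0, 13, 15, 15]
  [8, 17, 0, 5, 7]
  [20, 2, 13, 0, ∞]
  [1, 13, 12, 13, 0]
D(1):
  [0, -8, 7, -5, 16]
  [10, 0, 13, 5, 15]
  [8, 0, 0, 3, 7]
  [20, 2, 13, 0, 36]
  [1, -7, 8, -4, 0]
D(2):
  [0, -8, 5, -5, 7]
  [10, 0, 13, 5, 15]
  [8, 0, 0, 3, 7]
  [12, 2, 13, 0, 17]
  [1, -7, 6, -4, 0]
D(3):
  [0, -8, 5, -5, 7]
  [10, 0, 13, 5, 15]
  [8, 0, 0, 3, 7]
  [12, 2, 13, 0, 17]
  [1, -7, 6, -4, 0]
D(4):
  [0, -8, 5, -5, 7]
  [10, 0, 13, 5, 15]
  [8, 0, 0, 3, 7]
  [12, 2, 13, 0, 17]
  [1, -7, 6, -4, 0]
D(5):
  [0, -8, 5, -5, 7]
  [10, 0, 13, 5, 15]
  [8, 0, 0, 3, 7]
  [12, 2, 13, 0, 17]
  [1, -7, 6, -4, 0]
Answer: W* = [[0, -8, 5, -5, 7], [10, 0, 13, 5, 15], [8, 0, 0, 3, 7], [12, 2, 13, 0, 17], [1, -7, 6, -4, 0]]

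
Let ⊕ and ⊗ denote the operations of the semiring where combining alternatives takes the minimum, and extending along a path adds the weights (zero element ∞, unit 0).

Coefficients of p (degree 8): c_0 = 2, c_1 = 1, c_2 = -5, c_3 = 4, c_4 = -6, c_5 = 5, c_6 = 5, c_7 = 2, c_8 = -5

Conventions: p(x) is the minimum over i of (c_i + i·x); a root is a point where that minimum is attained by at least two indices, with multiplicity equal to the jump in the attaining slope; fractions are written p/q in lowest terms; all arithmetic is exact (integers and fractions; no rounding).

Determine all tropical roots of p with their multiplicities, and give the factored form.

hull edge (i=0, c=2) to (i=2, c=-5): slope -7/2, span 2
hull edge (i=2, c=-5) to (i=4, c=-6): slope -1/2, span 2
hull edge (i=4, c=-6) to (i=8, c=-5): slope 1/4, span 4
Factored form: p(x) = -5 ⊗ (x ⊕ (-1/4)) ⊗ (x ⊕ (-1/4)) ⊗ (x ⊕ (-1/4)) ⊗ (x ⊕ (-1/4)) ⊗ (x ⊕ 1/2) ⊗ (x ⊕ 1/2) ⊗ (x ⊕ 7/2) ⊗ (x ⊕ 7/2)
Answer: roots = -1/4 (mult 4), 1/2 (mult 2), 7/2 (mult 2)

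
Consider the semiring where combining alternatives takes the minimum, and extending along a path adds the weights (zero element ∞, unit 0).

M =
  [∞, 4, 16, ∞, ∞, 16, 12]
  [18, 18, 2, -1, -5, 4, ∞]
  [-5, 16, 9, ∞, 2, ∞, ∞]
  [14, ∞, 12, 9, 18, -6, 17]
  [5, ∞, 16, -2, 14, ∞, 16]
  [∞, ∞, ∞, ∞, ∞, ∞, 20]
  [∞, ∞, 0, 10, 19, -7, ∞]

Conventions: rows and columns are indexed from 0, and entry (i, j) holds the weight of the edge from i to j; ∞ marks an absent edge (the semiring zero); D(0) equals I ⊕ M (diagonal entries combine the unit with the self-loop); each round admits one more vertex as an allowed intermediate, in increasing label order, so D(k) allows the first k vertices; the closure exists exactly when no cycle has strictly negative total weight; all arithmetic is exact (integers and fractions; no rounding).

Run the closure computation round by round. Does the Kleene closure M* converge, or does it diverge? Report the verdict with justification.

D(0):
  [0, 4, 16, ∞, ∞, 16, 12]
  [18, 0, 2, -1, -5, 4, ∞]
  [-5, 16, 0, ∞, 2, ∞, ∞]
  [14, ∞, 12, 0, 18, -6, 17]
  [5, ∞, 16, -2, 0, ∞, 16]
  [∞, ∞, ∞, ∞, ∞, 0, 20]
  [∞, ∞, 0, 10, 19, -7, 0]
D(1):
  [0, 4, 16, ∞, ∞, 16, 12]
  [18, 0, 2, -1, -5, 4, 30]
  [-5, -1, 0, ∞, 2, 11, 7]
  [14, 18, 12, 0, 18, -6, 17]
  [5, 9, 16, -2, 0, 21, 16]
  [∞, ∞, ∞, ∞, ∞, 0, 20]
  [∞, ∞, 0, 10, 19, -7, 0]
D(2):
  [0, 4, 6, 3, -1, 8, 12]
  [18, 0, 2, -1, -5, 4, 30]
  [-5, -1, 0, -2, -6, 3, 7]
  [14, 18, 12, 0, 13, -6, 17]
  [5, 9, 11, -2, 0, 13, 16]
  [∞, ∞, ∞, ∞, ∞, 0, 20]
  [∞, ∞, 0, 10, 19, -7, 0]
D(3):
  [0, 4, 6, 3, -1, 8, 12]
  [-3, 0, 2, -1, -5, 4, 9]
  [-5, -1, 0, -2, -6, 3, 7]
  [7, 11, 12, 0, 6, -6, 17]
  [5, 9, 11, -2, 0, 13, 16]
  [∞, ∞, ∞, ∞, ∞, 0, 20]
  [-5, -1, 0, -2, -6, -7, 0]
D(4):
  [0, 4, 6, 3, -1, -3, 12]
  [-3, 0, 2, -1, -5, -7, 9]
  [-5, -1, 0, -2, -6, -8, 7]
  [7, 11, 12, 0, 6, -6, 17]
  [5, 9, 10, -2, 0, -8, 15]
  [∞, ∞, ∞, ∞, ∞, 0, 20]
  [-5, -1, 0, -2, -6, -8, 0]
D(5):
  [0, 4, 6, -3, -1, -9, 12]
  [-3, 0, 2, -7, -5, -13, 9]
  [-5, -1, 0, -8, -6, -14, 7]
  [7, 11, 12, 0, 6, -6, 17]
  [5, 9, 10, -2, 0, -8, 15]
  [∞, ∞, ∞, ∞, ∞, 0, 20]
  [-5, -1, 0, -8, -6, -14, 0]
D(6):
  [0, 4, 6, -3, -1, -9, 11]
  [-3, 0, 2, -7, -5, -13, 7]
  [-5, -1, 0, -8, -6, -14, 6]
  [7, 11, 12, 0, 6, -6, 14]
  [5, 9, 10, -2, 0, -8, 12]
  [∞, ∞, ∞, ∞, ∞, 0, 20]
  [-5, -1, 0, -8, -6, -14, 0]
D(7):
  [0, 4, 6, -3, -1, -9, 11]
  [-3, 0, 2, -7, -5, -13, 7]
  [-5, -1, 0, -8, -6, -14, 6]
  [7, 11, 12, 0, 6, -6, 14]
  [5, 9, 10, -2, 0, -8, 12]
  [15, 19, 20, 12, 14, 0, 20]
  [-5, -1, 0, -8, -6, -14, 0]
Key observation: every diagonal entry stays at the unit through all rounds, so no improving cycle exists.
Answer: CONVERGES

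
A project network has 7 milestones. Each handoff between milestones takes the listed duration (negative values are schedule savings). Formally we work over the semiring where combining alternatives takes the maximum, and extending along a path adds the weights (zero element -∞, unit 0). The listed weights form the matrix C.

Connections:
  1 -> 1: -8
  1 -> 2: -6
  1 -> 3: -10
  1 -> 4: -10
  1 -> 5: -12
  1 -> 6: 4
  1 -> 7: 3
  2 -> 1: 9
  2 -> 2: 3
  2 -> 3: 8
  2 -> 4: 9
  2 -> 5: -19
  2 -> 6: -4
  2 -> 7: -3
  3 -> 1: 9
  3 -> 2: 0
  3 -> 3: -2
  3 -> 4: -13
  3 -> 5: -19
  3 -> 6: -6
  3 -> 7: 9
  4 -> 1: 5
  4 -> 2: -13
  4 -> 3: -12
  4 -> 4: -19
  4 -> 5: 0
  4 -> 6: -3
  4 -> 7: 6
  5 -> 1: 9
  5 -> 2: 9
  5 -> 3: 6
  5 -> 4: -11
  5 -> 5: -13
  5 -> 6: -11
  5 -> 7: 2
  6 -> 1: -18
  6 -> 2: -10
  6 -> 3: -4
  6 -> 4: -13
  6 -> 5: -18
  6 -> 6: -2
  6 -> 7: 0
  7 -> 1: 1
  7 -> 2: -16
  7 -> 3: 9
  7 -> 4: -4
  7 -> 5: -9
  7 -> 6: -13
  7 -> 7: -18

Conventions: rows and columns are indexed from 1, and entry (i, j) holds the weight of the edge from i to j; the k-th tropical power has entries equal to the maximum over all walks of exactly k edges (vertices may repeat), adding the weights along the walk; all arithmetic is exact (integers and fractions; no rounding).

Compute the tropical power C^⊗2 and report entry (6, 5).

C^⊗2:
  [4, -3, 12, 3, -6, 2, 4]
  [17, 8, 11, 12, 9, 13, 17]
  [10, 3, 18, 9, 0, 13, 12]
  [9, 9, 15, 2, -3, 9, 8]
  [18, 12, 17, 18, -3, 13, 15]
  [5, -4, 9, -1, -9, -4, 5]
  [18, 9, 7, -4, -4, 5, 18]
Key observation: the optimum is the walk 6->7->5, with weight 0 + (-9) = -9.
Optimal value attained by: walk 6->7->5.
Answer: (C^⊗2)[6][5] = -9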